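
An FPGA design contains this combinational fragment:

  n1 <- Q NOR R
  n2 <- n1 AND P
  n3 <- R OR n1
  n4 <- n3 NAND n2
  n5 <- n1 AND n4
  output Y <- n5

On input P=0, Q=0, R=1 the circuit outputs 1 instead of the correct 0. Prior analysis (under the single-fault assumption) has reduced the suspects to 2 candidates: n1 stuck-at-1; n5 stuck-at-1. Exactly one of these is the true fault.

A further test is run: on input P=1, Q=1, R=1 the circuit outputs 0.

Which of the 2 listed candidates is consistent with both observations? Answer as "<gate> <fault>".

n1 stuck-at-1

Evaluate each candidate on input P=1, Q=1, R=1:
  n1 stuck-at-1: n1=1 [stuck-at-1], n2=1, n3=1, n4=0, n5=0 → 0 — matches
  n5 stuck-at-1: n1=0, n2=0, n3=1, n4=1, n5=1 [stuck-at-1] → 1 — eliminated
Only n1 stuck-at-1 reproduces the observed 0.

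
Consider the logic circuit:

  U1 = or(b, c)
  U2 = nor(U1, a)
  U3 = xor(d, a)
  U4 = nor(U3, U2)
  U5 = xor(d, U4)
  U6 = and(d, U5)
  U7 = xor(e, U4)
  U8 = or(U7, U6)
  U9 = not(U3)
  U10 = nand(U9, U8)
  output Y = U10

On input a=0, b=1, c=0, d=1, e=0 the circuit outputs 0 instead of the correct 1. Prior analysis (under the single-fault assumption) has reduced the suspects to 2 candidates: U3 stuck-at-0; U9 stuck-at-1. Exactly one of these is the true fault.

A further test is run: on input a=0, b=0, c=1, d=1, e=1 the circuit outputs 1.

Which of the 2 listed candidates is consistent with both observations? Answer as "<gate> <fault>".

Evaluate each candidate on input a=0, b=0, c=1, d=1, e=1:
  U3 stuck-at-0: U1=1, U2=0, U3=0 [stuck-at-0], U4=1, U5=0, U6=0, U7=0, U8=0, U9=1, U10=1 → 1 — matches
  U9 stuck-at-1: U1=1, U2=0, U3=1, U4=0, U5=1, U6=1, U7=1, U8=1, U9=1 [stuck-at-1], U10=0 → 0 — eliminated
Only U3 stuck-at-0 reproduces the observed 1.

U3 stuck-at-0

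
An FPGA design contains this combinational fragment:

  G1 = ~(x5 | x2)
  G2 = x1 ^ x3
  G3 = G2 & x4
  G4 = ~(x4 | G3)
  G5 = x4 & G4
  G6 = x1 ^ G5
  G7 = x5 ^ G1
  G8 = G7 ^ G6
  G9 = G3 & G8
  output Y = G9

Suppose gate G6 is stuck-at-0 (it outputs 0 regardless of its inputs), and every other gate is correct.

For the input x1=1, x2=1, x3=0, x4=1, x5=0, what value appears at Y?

0

Propagate with G6 forced: G1=0, G2=1, G3=1, G4=0, G5=0, G6=0 [stuck-at-0], G7=0, G8=0, G9=0.
So Y = 0. (Without the fault it would be 1.)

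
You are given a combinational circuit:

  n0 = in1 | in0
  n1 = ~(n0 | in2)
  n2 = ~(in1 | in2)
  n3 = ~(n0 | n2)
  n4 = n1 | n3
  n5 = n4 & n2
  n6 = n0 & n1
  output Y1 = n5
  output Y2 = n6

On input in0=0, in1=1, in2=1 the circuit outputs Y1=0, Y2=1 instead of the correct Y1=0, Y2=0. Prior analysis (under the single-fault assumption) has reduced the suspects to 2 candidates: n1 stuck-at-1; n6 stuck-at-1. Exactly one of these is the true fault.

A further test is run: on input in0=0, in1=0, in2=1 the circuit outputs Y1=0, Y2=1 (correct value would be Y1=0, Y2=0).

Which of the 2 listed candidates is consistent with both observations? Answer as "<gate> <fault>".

Evaluate each candidate on input in0=0, in1=0, in2=1:
  n1 stuck-at-1: n0=0, n1=1 [stuck-at-1], n2=0, n3=1, n4=1, n5=0, n6=0 → Y1=0, Y2=0 — eliminated
  n6 stuck-at-1: n0=0, n1=0, n2=0, n3=1, n4=1, n5=0, n6=1 [stuck-at-1] → Y1=0, Y2=1 — matches
Only n6 stuck-at-1 reproduces the observed Y1=0, Y2=1.

n6 stuck-at-1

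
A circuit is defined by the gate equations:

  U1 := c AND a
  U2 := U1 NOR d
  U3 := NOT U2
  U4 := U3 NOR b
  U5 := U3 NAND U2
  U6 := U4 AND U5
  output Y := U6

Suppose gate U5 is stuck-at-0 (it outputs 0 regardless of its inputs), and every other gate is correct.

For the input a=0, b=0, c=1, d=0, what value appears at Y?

Propagate with U5 forced: U1=0, U2=1, U3=0, U4=1, U5=0 [stuck-at-0], U6=0.
So Y = 0. (Without the fault it would be 1.)

0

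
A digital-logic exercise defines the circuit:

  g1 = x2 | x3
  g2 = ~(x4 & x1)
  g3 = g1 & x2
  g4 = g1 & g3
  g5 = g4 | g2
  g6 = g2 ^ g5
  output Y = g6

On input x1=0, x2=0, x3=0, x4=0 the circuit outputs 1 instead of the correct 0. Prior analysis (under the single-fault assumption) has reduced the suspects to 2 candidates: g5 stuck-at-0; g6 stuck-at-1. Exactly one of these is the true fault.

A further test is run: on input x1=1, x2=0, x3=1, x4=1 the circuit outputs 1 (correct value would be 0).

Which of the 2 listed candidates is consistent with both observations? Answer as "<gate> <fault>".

g6 stuck-at-1

Evaluate each candidate on input x1=1, x2=0, x3=1, x4=1:
  g5 stuck-at-0: g1=1, g2=0, g3=0, g4=0, g5=0 [stuck-at-0], g6=0 → 0 — eliminated
  g6 stuck-at-1: g1=1, g2=0, g3=0, g4=0, g5=0, g6=1 [stuck-at-1] → 1 — matches
Only g6 stuck-at-1 reproduces the observed 1.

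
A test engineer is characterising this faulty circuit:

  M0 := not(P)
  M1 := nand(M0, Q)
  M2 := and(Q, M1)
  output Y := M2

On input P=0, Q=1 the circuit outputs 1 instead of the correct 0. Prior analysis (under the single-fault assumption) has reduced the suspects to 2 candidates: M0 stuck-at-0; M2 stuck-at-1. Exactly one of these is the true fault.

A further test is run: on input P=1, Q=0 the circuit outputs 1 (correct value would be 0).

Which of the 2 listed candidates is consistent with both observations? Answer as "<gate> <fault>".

Evaluate each candidate on input P=1, Q=0:
  M0 stuck-at-0: M0=0 [stuck-at-0], M1=1, M2=0 → 0 — eliminated
  M2 stuck-at-1: M0=0, M1=1, M2=1 [stuck-at-1] → 1 — matches
Only M2 stuck-at-1 reproduces the observed 1.

M2 stuck-at-1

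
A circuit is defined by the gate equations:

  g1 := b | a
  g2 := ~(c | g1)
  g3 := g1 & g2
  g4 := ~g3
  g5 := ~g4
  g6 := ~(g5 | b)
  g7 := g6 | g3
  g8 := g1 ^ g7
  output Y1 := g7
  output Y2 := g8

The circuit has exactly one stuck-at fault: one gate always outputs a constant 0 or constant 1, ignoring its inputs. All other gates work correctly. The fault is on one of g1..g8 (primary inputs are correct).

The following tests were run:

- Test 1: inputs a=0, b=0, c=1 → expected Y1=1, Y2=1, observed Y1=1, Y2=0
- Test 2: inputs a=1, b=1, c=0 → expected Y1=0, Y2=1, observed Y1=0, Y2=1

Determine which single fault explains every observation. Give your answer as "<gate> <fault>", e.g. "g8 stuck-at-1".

g1 stuck-at-1

Fault-free values for test 1 (a=0, b=0, c=1): g1=0, g2=0, g3=0, g4=1, g5=0, g6=1, g7=1, g8=1, giving Y1=1, Y2=1. Observed Y1=1, Y2=0.
Test 1: faults giving observed Y1=1, Y2=0 are {g1 stuck-at-1, g8 stuck-at-0}.
Test 2 (a=1, b=1, c=0): fault-free g1=1, g2=0, g3=0, g4=1, g5=0, g6=0, g7=0, g8=1 → Y1=0, Y2=1; observed Y1=0, Y2=1. Eliminates g8 stuck-at-0.
Only g1 stuck-at-1 is consistent with every test.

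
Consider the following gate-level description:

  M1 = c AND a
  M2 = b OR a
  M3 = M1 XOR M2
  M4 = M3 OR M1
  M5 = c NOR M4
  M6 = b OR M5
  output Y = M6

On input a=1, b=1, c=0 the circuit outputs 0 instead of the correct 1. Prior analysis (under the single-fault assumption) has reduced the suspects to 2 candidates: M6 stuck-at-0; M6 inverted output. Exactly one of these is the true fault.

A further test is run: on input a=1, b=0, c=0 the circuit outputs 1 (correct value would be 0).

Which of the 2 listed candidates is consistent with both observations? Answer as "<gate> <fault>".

M6 inverted output

Evaluate each candidate on input a=1, b=0, c=0:
  M6 stuck-at-0: M1=0, M2=1, M3=1, M4=1, M5=0, M6=0 [stuck-at-0] → 0 — eliminated
  M6 inverted output: M1=0, M2=1, M3=1, M4=1, M5=0, M6=1 [inverted output] → 1 — matches
Only M6 inverted output reproduces the observed 1.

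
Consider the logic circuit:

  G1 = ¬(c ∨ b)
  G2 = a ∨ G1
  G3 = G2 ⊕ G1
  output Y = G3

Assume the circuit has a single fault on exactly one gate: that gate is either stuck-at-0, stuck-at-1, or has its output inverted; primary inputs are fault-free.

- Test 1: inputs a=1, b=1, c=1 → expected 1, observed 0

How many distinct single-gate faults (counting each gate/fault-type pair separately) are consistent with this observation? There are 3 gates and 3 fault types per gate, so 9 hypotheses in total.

Fault-free: G1=0, G2=1, G3=1 → 1. Observed 0.
  G1 stuck-at-0: output 1 ✗
  G1 stuck-at-1: output 0 ✓
  G1 inverted output: output 0 ✓
  G2 stuck-at-0: output 0 ✓
  G2 stuck-at-1: output 1 ✗
  G2 inverted output: output 0 ✓
  G3 stuck-at-0: output 0 ✓
  G3 stuck-at-1: output 1 ✗
  G3 inverted output: output 0 ✓
Consistent faults: {G1 stuck-at-1, G1 inverted output, G2 stuck-at-0, G2 inverted output, G3 stuck-at-0, G3 inverted output} — 6 in all.

6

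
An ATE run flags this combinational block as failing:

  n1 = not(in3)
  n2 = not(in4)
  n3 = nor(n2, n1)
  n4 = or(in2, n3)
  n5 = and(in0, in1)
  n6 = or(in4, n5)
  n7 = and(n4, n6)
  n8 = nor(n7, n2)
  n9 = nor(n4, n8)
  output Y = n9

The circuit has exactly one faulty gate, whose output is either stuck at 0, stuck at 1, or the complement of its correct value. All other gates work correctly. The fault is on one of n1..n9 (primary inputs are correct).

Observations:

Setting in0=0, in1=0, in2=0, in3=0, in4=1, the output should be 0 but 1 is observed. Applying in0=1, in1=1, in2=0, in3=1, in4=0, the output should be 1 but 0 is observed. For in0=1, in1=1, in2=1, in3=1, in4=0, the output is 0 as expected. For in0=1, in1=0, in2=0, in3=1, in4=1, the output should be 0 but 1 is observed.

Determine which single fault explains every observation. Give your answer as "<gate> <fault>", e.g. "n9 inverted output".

n2 inverted output

Fault-free values for test 1 (in0=0, in1=0, in2=0, in3=0, in4=1): n1=1, n2=0, n3=0, n4=0, n5=0, n6=1, n7=0, n8=1, n9=0, giving Y=0. Observed 1.
Test 1: faults giving observed 1 are {n2 stuck-at-1, n2 inverted output, n7 stuck-at-1, n7 inverted output, n8 stuck-at-0, n8 inverted output, n9 stuck-at-1, n9 inverted output}.
Test 2 (in0=1, in1=1, in2=0, in3=1, in4=0): fault-free n1=0, n2=1, n3=0, n4=0, n5=1, n6=1, n7=0, n8=0, n9=1 → 1; observed 0. Eliminates n2 stuck-at-1, n7 stuck-at-1, n7 inverted output, n8 stuck-at-0, n9 stuck-at-1.
Test 3 (in0=1, in1=1, in2=1, in3=1, in4=0): fault-free n1=0, n2=1, n3=0, n4=1, n5=1, n6=1, n7=1, n8=0, n9=0 → 0; observed 0. Eliminates n9 inverted output.
Test 4 (in0=1, in1=0, in2=0, in3=1, in4=1): fault-free n1=0, n2=0, n3=1, n4=1, n5=0, n6=1, n7=1, n8=0, n9=0 → 0; observed 1. Eliminates n8 inverted output.
Only n2 inverted output is consistent with every test.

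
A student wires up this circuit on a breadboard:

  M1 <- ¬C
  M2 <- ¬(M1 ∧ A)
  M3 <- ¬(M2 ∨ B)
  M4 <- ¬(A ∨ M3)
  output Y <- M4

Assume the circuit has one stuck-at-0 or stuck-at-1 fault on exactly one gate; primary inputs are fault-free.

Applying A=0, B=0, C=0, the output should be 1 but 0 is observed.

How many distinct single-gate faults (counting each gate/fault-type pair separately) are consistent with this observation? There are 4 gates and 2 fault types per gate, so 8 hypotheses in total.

3

Fault-free: M1=1, M2=1, M3=0, M4=1 → 1. Observed 0.
  M1 stuck-at-0: output 1 ✗
  M1 stuck-at-1: output 1 ✗
  M2 stuck-at-0: output 0 ✓
  M2 stuck-at-1: output 1 ✗
  M3 stuck-at-0: output 1 ✗
  M3 stuck-at-1: output 0 ✓
  M4 stuck-at-0: output 0 ✓
  M4 stuck-at-1: output 1 ✗
Consistent faults: {M2 stuck-at-0, M3 stuck-at-1, M4 stuck-at-0} — 3 in all.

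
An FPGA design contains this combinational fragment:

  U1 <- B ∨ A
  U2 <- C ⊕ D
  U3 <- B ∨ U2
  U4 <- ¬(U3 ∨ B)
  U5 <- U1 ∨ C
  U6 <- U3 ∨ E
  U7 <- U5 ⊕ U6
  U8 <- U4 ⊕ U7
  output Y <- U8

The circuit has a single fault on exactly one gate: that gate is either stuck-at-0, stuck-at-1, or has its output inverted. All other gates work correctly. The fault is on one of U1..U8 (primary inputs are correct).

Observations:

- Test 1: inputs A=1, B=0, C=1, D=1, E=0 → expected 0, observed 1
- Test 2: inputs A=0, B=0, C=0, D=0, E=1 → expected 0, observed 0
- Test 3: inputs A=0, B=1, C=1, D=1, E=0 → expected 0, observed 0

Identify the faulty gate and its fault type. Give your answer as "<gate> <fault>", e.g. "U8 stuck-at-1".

U6 stuck-at-1

Fault-free values for test 1 (A=1, B=0, C=1, D=1, E=0): U1=1, U2=0, U3=0, U4=1, U5=1, U6=0, U7=1, U8=0, giving Y=0. Observed 1.
Test 1: faults giving observed 1 are {U4 stuck-at-0, U4 inverted output, U5 stuck-at-0, U5 inverted output, U6 stuck-at-1, U6 inverted output, U7 stuck-at-0, U7 inverted output, U8 stuck-at-1, U8 inverted output}.
Test 2 (A=0, B=0, C=0, D=0, E=1): fault-free U1=0, U2=0, U3=0, U4=1, U5=0, U6=1, U7=1, U8=0 → 0; observed 0. Eliminates U4 stuck-at-0, U4 inverted output, U5 inverted output, U6 inverted output, U7 stuck-at-0, U7 inverted output, U8 stuck-at-1, U8 inverted output.
Test 3 (A=0, B=1, C=1, D=1, E=0): fault-free U1=1, U2=0, U3=1, U4=0, U5=1, U6=1, U7=0, U8=0 → 0; observed 0. Eliminates U5 stuck-at-0.
Only U6 stuck-at-1 is consistent with every test.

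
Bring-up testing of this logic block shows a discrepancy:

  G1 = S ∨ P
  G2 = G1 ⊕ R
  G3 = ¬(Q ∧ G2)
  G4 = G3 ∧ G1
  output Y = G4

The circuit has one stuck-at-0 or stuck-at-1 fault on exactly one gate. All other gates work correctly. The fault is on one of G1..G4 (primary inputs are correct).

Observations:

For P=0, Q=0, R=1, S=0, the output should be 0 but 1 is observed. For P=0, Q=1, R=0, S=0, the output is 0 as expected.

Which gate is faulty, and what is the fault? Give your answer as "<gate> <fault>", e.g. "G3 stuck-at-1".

G1 stuck-at-1

Fault-free values for test 1 (P=0, Q=0, R=1, S=0): G1=0, G2=1, G3=1, G4=0, giving Y=0. Observed 1.
Test 1: faults giving observed 1 are {G1 stuck-at-1, G4 stuck-at-1}.
Test 2 (P=0, Q=1, R=0, S=0): fault-free G1=0, G2=0, G3=1, G4=0 → 0; observed 0. Eliminates G4 stuck-at-1.
Only G1 stuck-at-1 is consistent with every test.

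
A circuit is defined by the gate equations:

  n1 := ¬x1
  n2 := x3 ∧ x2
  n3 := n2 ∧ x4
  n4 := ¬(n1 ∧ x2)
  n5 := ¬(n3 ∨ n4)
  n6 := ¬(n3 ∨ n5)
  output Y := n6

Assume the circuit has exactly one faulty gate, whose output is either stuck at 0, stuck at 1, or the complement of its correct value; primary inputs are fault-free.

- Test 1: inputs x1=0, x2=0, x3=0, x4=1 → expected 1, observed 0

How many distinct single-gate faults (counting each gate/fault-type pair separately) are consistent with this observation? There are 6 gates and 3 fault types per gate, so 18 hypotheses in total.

10

Fault-free: n1=1, n2=0, n3=0, n4=1, n5=0, n6=1 → 1. Observed 0.
  n1: none of the 3 fault types match ✗
  n2: stuck-at-1, inverted output ✓; others ✗
  n3: stuck-at-1, inverted output ✓; others ✗
  n4: stuck-at-0, inverted output ✓; others ✗
  n5: stuck-at-1, inverted output ✓; others ✗
  n6: stuck-at-0, inverted output ✓; others ✗
Consistent faults: {n2 stuck-at-1, n2 inverted output, n3 stuck-at-1, n3 inverted output, n4 stuck-at-0, n4 inverted output, n5 stuck-at-1, n5 inverted output, n6 stuck-at-0, n6 inverted output} — 10 in all.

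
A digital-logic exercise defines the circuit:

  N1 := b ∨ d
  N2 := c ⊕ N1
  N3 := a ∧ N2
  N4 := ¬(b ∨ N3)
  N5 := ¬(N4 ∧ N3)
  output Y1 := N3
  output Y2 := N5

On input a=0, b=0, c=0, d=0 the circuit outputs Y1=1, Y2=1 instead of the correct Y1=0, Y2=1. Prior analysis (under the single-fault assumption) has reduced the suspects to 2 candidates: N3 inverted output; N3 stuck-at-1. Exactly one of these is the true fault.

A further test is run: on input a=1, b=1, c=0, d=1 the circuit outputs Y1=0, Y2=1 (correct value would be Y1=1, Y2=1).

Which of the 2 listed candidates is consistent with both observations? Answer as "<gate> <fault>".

N3 inverted output

Evaluate each candidate on input a=1, b=1, c=0, d=1:
  N3 inverted output: N1=1, N2=1, N3=0 [inverted output], N4=0, N5=1 → Y1=0, Y2=1 — matches
  N3 stuck-at-1: N1=1, N2=1, N3=1 [stuck-at-1], N4=0, N5=1 → Y1=1, Y2=1 — eliminated
Only N3 inverted output reproduces the observed Y1=0, Y2=1.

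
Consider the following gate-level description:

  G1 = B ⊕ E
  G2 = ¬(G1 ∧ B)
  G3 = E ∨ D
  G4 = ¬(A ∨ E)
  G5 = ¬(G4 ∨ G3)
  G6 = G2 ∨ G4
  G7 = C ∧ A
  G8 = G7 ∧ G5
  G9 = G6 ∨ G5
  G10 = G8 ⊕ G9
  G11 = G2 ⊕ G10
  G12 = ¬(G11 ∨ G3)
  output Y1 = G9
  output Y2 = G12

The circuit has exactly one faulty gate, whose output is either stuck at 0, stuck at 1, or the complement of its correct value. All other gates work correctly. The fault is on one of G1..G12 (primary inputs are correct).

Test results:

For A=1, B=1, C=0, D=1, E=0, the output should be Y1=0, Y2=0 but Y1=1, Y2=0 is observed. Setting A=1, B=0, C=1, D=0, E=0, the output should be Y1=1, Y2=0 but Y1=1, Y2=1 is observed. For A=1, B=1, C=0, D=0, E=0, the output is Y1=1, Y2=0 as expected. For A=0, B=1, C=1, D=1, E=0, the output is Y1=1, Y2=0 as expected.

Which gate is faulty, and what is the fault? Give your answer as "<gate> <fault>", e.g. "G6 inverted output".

Fault-free values for test 1 (A=1, B=1, C=0, D=1, E=0): G1=1, G2=0, G3=1, G4=0, G5=0, G6=0, G7=0, G8=0, G9=0, G10=0, G11=0, G12=0, giving Y1=0, Y2=0. Observed Y1=1, Y2=0.
Test 1: faults giving observed Y1=1, Y2=0 are {G1 stuck-at-0, G1 inverted output, G2 stuck-at-1, G2 inverted output, G3 stuck-at-0, G3 inverted output, G4 stuck-at-1, G4 inverted output, G5 stuck-at-1, G5 inverted output, G6 stuck-at-1, G6 inverted output, G9 stuck-at-1, G9 inverted output}.
Test 2 (A=1, B=0, C=1, D=0, E=0): fault-free G1=0, G2=1, G3=0, G4=0, G5=1, G6=1, G7=1, G8=1, G9=1, G10=0, G11=1, G12=0 → Y1=1, Y2=0; observed Y1=1, Y2=1. Eliminates G1 stuck-at-0, G1 inverted output, G2 stuck-at-1, G3 stuck-at-0, G3 inverted output, G5 stuck-at-1, G6 stuck-at-1, G6 inverted output, G9 stuck-at-1, G9 inverted output.
Test 3 (A=1, B=1, C=0, D=0, E=0): fault-free G1=1, G2=0, G3=0, G4=0, G5=1, G6=0, G7=0, G8=0, G9=1, G10=1, G11=1, G12=0 → Y1=1, Y2=0; observed Y1=1, Y2=0. Eliminates G2 inverted output, G5 inverted output.
Test 4 (A=0, B=1, C=1, D=1, E=0): fault-free G1=1, G2=0, G3=1, G4=1, G5=0, G6=1, G7=0, G8=0, G9=1, G10=1, G11=1, G12=0 → Y1=1, Y2=0; observed Y1=1, Y2=0. Eliminates G4 inverted output.
Only G4 stuck-at-1 is consistent with every test.

G4 stuck-at-1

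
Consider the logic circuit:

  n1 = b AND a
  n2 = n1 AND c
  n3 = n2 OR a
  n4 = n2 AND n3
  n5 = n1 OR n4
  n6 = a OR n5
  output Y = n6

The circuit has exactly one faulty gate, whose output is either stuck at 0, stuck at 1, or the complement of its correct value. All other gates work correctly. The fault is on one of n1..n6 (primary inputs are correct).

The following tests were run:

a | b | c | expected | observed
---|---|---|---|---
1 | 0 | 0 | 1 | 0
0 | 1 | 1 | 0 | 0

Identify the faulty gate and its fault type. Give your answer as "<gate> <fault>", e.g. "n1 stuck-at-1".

Fault-free values for test 1 (a=1, b=0, c=0): n1=0, n2=0, n3=1, n4=0, n5=0, n6=1, giving Y=1. Observed 0.
Test 1: faults giving observed 0 are {n6 stuck-at-0, n6 inverted output}.
Test 2 (a=0, b=1, c=1): fault-free n1=0, n2=0, n3=0, n4=0, n5=0, n6=0 → 0; observed 0. Eliminates n6 inverted output.
Only n6 stuck-at-0 is consistent with every test.

n6 stuck-at-0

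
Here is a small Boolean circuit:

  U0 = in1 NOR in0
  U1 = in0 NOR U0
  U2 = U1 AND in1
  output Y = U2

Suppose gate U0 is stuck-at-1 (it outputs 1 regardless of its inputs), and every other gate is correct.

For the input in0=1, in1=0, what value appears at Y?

0

Propagate with U0 forced: U0=1 [stuck-at-1], U1=0, U2=0.
So Y = 0. (Same as the fault-free value — the fault is masked on this input.)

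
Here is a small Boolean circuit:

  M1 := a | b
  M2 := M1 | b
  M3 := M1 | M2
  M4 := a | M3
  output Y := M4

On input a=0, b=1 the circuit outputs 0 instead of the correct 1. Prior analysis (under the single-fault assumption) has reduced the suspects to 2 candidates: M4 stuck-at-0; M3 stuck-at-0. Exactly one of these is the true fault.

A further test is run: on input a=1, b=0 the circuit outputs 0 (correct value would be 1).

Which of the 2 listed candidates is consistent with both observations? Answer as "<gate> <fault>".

M4 stuck-at-0

Evaluate each candidate on input a=1, b=0:
  M4 stuck-at-0: M1=1, M2=1, M3=1, M4=0 [stuck-at-0] → 0 — matches
  M3 stuck-at-0: M1=1, M2=1, M3=0 [stuck-at-0], M4=1 → 1 — eliminated
Only M4 stuck-at-0 reproduces the observed 0.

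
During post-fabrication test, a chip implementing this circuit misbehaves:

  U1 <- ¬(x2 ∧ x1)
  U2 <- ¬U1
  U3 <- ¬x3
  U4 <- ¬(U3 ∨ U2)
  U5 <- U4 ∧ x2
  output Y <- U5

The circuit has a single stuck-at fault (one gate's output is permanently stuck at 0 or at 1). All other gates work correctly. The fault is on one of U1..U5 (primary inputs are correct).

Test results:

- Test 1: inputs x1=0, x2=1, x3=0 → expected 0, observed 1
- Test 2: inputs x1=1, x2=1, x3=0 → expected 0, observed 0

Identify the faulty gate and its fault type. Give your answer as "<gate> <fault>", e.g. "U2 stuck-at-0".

U3 stuck-at-0

Fault-free values for test 1 (x1=0, x2=1, x3=0): U1=1, U2=0, U3=1, U4=0, U5=0, giving Y=0. Observed 1.
Test 1: faults giving observed 1 are {U3 stuck-at-0, U4 stuck-at-1, U5 stuck-at-1}.
Test 2 (x1=1, x2=1, x3=0): fault-free U1=0, U2=1, U3=1, U4=0, U5=0 → 0; observed 0. Eliminates U4 stuck-at-1, U5 stuck-at-1.
Only U3 stuck-at-0 is consistent with every test.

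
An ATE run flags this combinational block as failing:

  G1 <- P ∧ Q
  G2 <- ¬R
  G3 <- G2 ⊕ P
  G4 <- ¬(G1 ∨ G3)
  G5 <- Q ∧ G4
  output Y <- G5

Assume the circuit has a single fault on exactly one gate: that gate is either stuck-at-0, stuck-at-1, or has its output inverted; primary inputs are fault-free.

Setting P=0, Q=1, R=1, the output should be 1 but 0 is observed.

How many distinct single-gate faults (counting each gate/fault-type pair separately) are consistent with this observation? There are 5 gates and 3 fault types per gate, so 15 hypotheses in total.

Fault-free: G1=0, G2=0, G3=0, G4=1, G5=1 → 1. Observed 0.
  G1: stuck-at-1, inverted output ✓; others ✗
  G2: stuck-at-1, inverted output ✓; others ✗
  G3: stuck-at-1, inverted output ✓; others ✗
  G4: stuck-at-0, inverted output ✓; others ✗
  G5: stuck-at-0, inverted output ✓; others ✗
Consistent faults: {G1 stuck-at-1, G1 inverted output, G2 stuck-at-1, G2 inverted output, G3 stuck-at-1, G3 inverted output, G4 stuck-at-0, G4 inverted output, G5 stuck-at-0, G5 inverted output} — 10 in all.

10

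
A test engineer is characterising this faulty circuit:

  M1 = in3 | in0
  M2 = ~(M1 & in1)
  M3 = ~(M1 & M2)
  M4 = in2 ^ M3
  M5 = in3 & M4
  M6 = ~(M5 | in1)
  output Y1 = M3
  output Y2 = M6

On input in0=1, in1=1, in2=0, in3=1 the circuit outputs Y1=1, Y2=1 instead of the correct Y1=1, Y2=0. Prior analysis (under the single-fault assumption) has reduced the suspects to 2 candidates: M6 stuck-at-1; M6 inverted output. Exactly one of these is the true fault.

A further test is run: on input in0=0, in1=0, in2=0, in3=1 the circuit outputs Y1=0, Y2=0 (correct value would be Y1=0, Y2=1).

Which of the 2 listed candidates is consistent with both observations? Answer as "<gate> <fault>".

M6 inverted output

Evaluate each candidate on input in0=0, in1=0, in2=0, in3=1:
  M6 stuck-at-1: M1=1, M2=1, M3=0, M4=0, M5=0, M6=1 [stuck-at-1] → Y1=0, Y2=1 — eliminated
  M6 inverted output: M1=1, M2=1, M3=0, M4=0, M5=0, M6=0 [inverted output] → Y1=0, Y2=0 — matches
Only M6 inverted output reproduces the observed Y1=0, Y2=0.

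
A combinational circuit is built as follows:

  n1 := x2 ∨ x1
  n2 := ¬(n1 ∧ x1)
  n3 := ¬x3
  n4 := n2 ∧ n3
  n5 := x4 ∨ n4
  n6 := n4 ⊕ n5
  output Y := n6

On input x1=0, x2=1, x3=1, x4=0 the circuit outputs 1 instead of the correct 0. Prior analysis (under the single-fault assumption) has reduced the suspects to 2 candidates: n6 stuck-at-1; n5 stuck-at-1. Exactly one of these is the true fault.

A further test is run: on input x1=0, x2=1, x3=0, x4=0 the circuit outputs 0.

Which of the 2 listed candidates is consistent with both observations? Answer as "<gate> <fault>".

Evaluate each candidate on input x1=0, x2=1, x3=0, x4=0:
  n6 stuck-at-1: n1=1, n2=1, n3=1, n4=1, n5=1, n6=1 [stuck-at-1] → 1 — eliminated
  n5 stuck-at-1: n1=1, n2=1, n3=1, n4=1, n5=1 [stuck-at-1], n6=0 → 0 — matches
Only n5 stuck-at-1 reproduces the observed 0.

n5 stuck-at-1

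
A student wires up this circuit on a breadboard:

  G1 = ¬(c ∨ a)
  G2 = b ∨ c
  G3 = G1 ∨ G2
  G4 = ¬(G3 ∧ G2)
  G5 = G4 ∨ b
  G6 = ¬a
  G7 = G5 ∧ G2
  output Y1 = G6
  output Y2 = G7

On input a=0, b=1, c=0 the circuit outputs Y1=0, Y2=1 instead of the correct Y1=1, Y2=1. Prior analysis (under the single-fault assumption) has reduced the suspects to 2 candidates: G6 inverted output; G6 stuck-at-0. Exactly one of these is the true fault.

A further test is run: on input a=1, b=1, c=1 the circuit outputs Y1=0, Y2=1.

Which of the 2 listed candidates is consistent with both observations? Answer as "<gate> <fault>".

G6 stuck-at-0

Evaluate each candidate on input a=1, b=1, c=1:
  G6 inverted output: G1=0, G2=1, G3=1, G4=0, G5=1, G6=1 [inverted output], G7=1 → Y1=1, Y2=1 — eliminated
  G6 stuck-at-0: G1=0, G2=1, G3=1, G4=0, G5=1, G6=0 [stuck-at-0], G7=1 → Y1=0, Y2=1 — matches
Only G6 stuck-at-0 reproduces the observed Y1=0, Y2=1.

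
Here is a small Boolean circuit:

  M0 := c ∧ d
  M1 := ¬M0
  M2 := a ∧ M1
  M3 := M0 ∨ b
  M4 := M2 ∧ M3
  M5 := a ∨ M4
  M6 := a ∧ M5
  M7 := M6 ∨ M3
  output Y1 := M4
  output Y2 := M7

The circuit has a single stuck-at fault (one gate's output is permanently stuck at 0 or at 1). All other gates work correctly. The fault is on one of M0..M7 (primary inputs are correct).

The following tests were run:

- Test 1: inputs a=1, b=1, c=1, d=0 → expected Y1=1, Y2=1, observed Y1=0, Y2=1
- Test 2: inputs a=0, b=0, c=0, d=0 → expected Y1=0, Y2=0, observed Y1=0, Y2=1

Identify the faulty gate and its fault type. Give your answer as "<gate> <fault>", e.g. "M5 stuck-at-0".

Fault-free values for test 1 (a=1, b=1, c=1, d=0): M0=0, M1=1, M2=1, M3=1, M4=1, M5=1, M6=1, M7=1, giving Y1=1, Y2=1. Observed Y1=0, Y2=1.
Test 1: faults giving observed Y1=0, Y2=1 are {M0 stuck-at-1, M1 stuck-at-0, M2 stuck-at-0, M3 stuck-at-0, M4 stuck-at-0}.
Test 2 (a=0, b=0, c=0, d=0): fault-free M0=0, M1=1, M2=0, M3=0, M4=0, M5=0, M6=0, M7=0 → Y1=0, Y2=0; observed Y1=0, Y2=1. Eliminates M1 stuck-at-0, M2 stuck-at-0, M3 stuck-at-0, M4 stuck-at-0.
Only M0 stuck-at-1 is consistent with every test.

M0 stuck-at-1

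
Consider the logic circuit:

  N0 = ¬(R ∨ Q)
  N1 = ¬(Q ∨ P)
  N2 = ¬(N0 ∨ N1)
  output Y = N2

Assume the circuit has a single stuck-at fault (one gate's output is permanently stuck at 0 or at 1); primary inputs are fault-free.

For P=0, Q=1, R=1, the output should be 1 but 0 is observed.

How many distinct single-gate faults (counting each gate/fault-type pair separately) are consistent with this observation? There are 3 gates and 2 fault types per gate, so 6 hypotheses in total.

3

Fault-free: N0=0, N1=0, N2=1 → 1. Observed 0.
  N0 stuck-at-0: output 1 ✗
  N0 stuck-at-1: output 0 ✓
  N1 stuck-at-0: output 1 ✗
  N1 stuck-at-1: output 0 ✓
  N2 stuck-at-0: output 0 ✓
  N2 stuck-at-1: output 1 ✗
Consistent faults: {N0 stuck-at-1, N1 stuck-at-1, N2 stuck-at-0} — 3 in all.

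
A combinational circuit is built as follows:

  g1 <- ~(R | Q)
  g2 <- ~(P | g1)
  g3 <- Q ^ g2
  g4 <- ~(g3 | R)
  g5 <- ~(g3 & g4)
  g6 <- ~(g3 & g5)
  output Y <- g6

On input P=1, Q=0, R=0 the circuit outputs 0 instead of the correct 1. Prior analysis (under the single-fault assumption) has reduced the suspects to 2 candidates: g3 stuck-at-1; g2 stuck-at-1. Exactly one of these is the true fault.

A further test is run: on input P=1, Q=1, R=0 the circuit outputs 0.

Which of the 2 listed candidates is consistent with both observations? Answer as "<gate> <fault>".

g3 stuck-at-1

Evaluate each candidate on input P=1, Q=1, R=0:
  g3 stuck-at-1: g1=0, g2=0, g3=1 [stuck-at-1], g4=0, g5=1, g6=0 → 0 — matches
  g2 stuck-at-1: g1=0, g2=1 [stuck-at-1], g3=0, g4=1, g5=1, g6=1 → 1 — eliminated
Only g3 stuck-at-1 reproduces the observed 0.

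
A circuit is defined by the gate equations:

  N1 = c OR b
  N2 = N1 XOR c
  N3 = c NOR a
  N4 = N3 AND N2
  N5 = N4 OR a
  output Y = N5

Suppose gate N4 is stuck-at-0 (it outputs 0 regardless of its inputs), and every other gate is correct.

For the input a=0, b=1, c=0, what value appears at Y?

0

Propagate with N4 forced: N1=1, N2=1, N3=1, N4=0 [stuck-at-0], N5=0.
So Y = 0. (Without the fault it would be 1.)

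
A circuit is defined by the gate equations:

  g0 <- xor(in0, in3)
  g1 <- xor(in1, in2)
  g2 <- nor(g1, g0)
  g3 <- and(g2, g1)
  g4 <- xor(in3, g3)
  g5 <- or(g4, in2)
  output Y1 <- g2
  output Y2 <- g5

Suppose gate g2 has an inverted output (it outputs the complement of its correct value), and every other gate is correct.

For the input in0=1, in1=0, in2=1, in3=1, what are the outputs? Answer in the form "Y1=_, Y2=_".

Propagate with g2 forced: g0=0, g1=1, g2=1 [inverted output], g3=1, g4=0, g5=1.
So the outputs are Y1=1, Y2=1. (Without the fault they would be Y1=0, Y2=1.)

Y1=1, Y2=1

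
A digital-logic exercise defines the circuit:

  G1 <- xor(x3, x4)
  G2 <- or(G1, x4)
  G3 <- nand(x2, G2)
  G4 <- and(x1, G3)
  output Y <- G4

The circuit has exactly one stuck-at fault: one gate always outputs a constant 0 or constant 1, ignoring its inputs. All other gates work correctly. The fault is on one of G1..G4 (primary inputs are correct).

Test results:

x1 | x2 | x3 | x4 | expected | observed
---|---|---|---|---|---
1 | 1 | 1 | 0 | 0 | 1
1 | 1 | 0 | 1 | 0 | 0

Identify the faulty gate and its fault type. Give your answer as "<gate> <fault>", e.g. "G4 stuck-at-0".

G1 stuck-at-0

Fault-free values for test 1 (x1=1, x2=1, x3=1, x4=0): G1=1, G2=1, G3=0, G4=0, giving Y=0. Observed 1.
Test 1: faults giving observed 1 are {G1 stuck-at-0, G2 stuck-at-0, G3 stuck-at-1, G4 stuck-at-1}.
Test 2 (x1=1, x2=1, x3=0, x4=1): fault-free G1=1, G2=1, G3=0, G4=0 → 0; observed 0. Eliminates G2 stuck-at-0, G3 stuck-at-1, G4 stuck-at-1.
Only G1 stuck-at-0 is consistent with every test.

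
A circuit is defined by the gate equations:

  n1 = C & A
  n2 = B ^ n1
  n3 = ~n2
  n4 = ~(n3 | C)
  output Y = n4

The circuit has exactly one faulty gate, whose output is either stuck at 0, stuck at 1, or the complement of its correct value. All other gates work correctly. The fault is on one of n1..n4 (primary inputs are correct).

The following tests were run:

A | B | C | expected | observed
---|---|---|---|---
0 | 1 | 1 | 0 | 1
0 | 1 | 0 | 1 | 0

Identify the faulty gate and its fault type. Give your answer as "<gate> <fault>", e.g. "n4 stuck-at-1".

Fault-free values for test 1 (A=0, B=1, C=1): n1=0, n2=1, n3=0, n4=0, giving Y=0. Observed 1.
Test 1: faults giving observed 1 are {n4 stuck-at-1, n4 inverted output}.
Test 2 (A=0, B=1, C=0): fault-free n1=0, n2=1, n3=0, n4=1 → 1; observed 0. Eliminates n4 stuck-at-1.
Only n4 inverted output is consistent with every test.

n4 inverted output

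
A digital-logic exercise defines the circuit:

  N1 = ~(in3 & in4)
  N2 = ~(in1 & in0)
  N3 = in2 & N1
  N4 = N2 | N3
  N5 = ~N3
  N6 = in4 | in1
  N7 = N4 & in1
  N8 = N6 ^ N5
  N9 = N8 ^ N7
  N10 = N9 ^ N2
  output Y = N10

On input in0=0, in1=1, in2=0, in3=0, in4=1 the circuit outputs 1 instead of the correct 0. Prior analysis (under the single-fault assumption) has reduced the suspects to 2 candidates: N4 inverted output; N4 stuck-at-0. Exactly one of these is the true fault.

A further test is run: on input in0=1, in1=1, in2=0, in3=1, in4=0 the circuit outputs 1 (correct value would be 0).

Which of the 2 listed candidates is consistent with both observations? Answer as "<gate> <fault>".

N4 inverted output

Evaluate each candidate on input in0=1, in1=1, in2=0, in3=1, in4=0:
  N4 inverted output: N1=1, N2=0, N3=0, N4=1 [inverted output], N5=1, N6=1, N7=1, N8=0, N9=1, N10=1 → 1 — matches
  N4 stuck-at-0: N1=1, N2=0, N3=0, N4=0 [stuck-at-0], N5=1, N6=1, N7=0, N8=0, N9=0, N10=0 → 0 — eliminated
Only N4 inverted output reproduces the observed 1.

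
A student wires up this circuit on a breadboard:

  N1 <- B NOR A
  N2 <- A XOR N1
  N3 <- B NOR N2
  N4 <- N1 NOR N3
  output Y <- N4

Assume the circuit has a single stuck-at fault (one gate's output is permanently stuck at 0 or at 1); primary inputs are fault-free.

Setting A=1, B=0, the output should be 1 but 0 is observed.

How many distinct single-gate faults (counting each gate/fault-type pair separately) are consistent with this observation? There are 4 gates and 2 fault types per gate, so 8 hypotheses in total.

Fault-free: N1=0, N2=1, N3=0, N4=1 → 1. Observed 0.
  N1 stuck-at-0: output 1 ✗
  N1 stuck-at-1: output 0 ✓
  N2 stuck-at-0: output 0 ✓
  N2 stuck-at-1: output 1 ✗
  N3 stuck-at-0: output 1 ✗
  N3 stuck-at-1: output 0 ✓
  N4 stuck-at-0: output 0 ✓
  N4 stuck-at-1: output 1 ✗
Consistent faults: {N1 stuck-at-1, N2 stuck-at-0, N3 stuck-at-1, N4 stuck-at-0} — 4 in all.

4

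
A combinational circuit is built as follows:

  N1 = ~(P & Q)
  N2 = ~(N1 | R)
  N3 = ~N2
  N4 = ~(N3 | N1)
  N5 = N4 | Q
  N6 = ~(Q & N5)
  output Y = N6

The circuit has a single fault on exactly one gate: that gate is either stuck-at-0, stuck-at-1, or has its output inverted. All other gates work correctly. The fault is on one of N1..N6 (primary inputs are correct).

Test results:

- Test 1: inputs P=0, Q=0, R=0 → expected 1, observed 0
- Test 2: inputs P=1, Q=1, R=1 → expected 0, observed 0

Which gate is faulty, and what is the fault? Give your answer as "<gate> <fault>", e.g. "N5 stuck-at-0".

Fault-free values for test 1 (P=0, Q=0, R=0): N1=1, N2=0, N3=1, N4=0, N5=0, N6=1, giving Y=1. Observed 0.
Test 1: faults giving observed 0 are {N6 stuck-at-0, N6 inverted output}.
Test 2 (P=1, Q=1, R=1): fault-free N1=0, N2=0, N3=1, N4=0, N5=1, N6=0 → 0; observed 0. Eliminates N6 inverted output.
Only N6 stuck-at-0 is consistent with every test.

N6 stuck-at-0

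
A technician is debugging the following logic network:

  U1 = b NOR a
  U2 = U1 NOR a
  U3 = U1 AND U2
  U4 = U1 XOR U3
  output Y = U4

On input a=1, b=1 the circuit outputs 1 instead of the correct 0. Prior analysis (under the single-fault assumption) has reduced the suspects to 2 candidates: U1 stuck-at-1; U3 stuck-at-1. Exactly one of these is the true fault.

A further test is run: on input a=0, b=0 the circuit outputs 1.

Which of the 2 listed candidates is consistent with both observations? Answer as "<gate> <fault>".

U1 stuck-at-1

Evaluate each candidate on input a=0, b=0:
  U1 stuck-at-1: U1=1 [stuck-at-1], U2=0, U3=0, U4=1 → 1 — matches
  U3 stuck-at-1: U1=1, U2=0, U3=1 [stuck-at-1], U4=0 → 0 — eliminated
Only U1 stuck-at-1 reproduces the observed 1.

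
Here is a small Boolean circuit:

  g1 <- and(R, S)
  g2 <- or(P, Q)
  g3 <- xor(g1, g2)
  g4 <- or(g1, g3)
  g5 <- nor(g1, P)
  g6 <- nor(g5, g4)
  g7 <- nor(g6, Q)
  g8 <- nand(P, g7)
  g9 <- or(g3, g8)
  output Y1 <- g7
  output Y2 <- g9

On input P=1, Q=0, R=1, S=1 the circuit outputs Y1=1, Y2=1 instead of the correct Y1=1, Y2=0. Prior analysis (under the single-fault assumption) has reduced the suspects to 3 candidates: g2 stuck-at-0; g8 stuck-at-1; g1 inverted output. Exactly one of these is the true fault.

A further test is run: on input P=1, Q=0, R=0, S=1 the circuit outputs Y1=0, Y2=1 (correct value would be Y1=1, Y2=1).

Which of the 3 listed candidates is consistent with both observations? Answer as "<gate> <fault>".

g2 stuck-at-0

Evaluate each candidate on input P=1, Q=0, R=0, S=1:
  g2 stuck-at-0: g1=0, g2=0 [stuck-at-0], g3=0, g4=0, g5=0, g6=1, g7=0, g8=1, g9=1 → Y1=0, Y2=1 — matches
  g8 stuck-at-1: g1=0, g2=1, g3=1, g4=1, g5=0, g6=0, g7=1, g8=1 [stuck-at-1], g9=1 → Y1=1, Y2=1 — eliminated
  g1 inverted output: g1=1 [inverted output], g2=1, g3=0, g4=1, g5=0, g6=0, g7=1, g8=0, g9=0 → Y1=1, Y2=0 — eliminated
Only g2 stuck-at-0 reproduces the observed Y1=0, Y2=1.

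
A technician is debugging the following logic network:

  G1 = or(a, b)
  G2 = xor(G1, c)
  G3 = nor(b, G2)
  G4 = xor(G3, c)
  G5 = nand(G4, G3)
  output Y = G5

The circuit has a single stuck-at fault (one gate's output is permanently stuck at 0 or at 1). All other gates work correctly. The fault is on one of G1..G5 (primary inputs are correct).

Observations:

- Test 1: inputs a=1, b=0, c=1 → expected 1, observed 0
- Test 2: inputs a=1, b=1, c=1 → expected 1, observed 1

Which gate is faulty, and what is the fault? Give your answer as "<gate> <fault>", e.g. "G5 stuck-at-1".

Fault-free values for test 1 (a=1, b=0, c=1): G1=1, G2=0, G3=1, G4=0, G5=1, giving Y=1. Observed 0.
Test 1: faults giving observed 0 are {G4 stuck-at-1, G5 stuck-at-0}.
Test 2 (a=1, b=1, c=1): fault-free G1=1, G2=0, G3=0, G4=1, G5=1 → 1; observed 1. Eliminates G5 stuck-at-0.
Only G4 stuck-at-1 is consistent with every test.

G4 stuck-at-1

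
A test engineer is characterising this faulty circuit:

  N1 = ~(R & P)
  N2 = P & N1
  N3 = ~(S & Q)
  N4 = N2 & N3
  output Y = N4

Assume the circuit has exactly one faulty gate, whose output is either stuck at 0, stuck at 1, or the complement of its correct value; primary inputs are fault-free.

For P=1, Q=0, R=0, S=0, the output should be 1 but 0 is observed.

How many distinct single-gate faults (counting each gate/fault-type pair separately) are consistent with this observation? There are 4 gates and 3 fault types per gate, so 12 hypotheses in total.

8

Fault-free: N1=1, N2=1, N3=1, N4=1 → 1. Observed 0.
  N1 stuck-at-0: output 0 ✓
  N1 stuck-at-1: output 1 ✗
  N1 inverted output: output 0 ✓
  N2 stuck-at-0: output 0 ✓
  N2 stuck-at-1: output 1 ✗
  N2 inverted output: output 0 ✓
  N3 stuck-at-0: output 0 ✓
  N3 stuck-at-1: output 1 ✗
  N3 inverted output: output 0 ✓
  N4 stuck-at-0: output 0 ✓
  N4 stuck-at-1: output 1 ✗
  N4 inverted output: output 0 ✓
Consistent faults: {N1 stuck-at-0, N1 inverted output, N2 stuck-at-0, N2 inverted output, N3 stuck-at-0, N3 inverted output, N4 stuck-at-0, N4 inverted output} — 8 in all.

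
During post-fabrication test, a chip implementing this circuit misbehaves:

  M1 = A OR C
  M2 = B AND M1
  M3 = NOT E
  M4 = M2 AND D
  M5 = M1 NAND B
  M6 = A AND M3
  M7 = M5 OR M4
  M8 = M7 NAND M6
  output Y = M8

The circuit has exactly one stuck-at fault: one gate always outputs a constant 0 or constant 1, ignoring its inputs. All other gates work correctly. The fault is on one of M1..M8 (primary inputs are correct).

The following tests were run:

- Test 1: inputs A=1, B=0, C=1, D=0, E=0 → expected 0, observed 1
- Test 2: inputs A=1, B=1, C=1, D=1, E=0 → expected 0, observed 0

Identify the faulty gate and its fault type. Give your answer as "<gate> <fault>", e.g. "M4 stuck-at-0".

Fault-free values for test 1 (A=1, B=0, C=1, D=0, E=0): M1=1, M2=0, M3=1, M4=0, M5=1, M6=1, M7=1, M8=0, giving Y=0. Observed 1.
Test 1: faults giving observed 1 are {M3 stuck-at-0, M5 stuck-at-0, M6 stuck-at-0, M7 stuck-at-0, M8 stuck-at-1}.
Test 2 (A=1, B=1, C=1, D=1, E=0): fault-free M1=1, M2=1, M3=1, M4=1, M5=0, M6=1, M7=1, M8=0 → 0; observed 0. Eliminates M3 stuck-at-0, M6 stuck-at-0, M7 stuck-at-0, M8 stuck-at-1.
Only M5 stuck-at-0 is consistent with every test.

M5 stuck-at-0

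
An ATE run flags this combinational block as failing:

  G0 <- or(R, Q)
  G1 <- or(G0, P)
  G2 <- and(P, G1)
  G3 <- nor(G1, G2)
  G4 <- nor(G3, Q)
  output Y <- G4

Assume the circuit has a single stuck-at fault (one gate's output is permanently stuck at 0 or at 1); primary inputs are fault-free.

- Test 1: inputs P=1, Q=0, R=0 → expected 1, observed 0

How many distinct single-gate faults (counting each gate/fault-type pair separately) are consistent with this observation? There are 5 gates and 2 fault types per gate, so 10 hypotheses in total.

3

Fault-free: G0=0, G1=1, G2=1, G3=0, G4=1 → 1. Observed 0.
  G0 stuck-at-0: output 1 ✗
  G0 stuck-at-1: output 1 ✗
  G1 stuck-at-0: output 0 ✓
  G1 stuck-at-1: output 1 ✗
  G2 stuck-at-0: output 1 ✗
  G2 stuck-at-1: output 1 ✗
  G3 stuck-at-0: output 1 ✗
  G3 stuck-at-1: output 0 ✓
  G4 stuck-at-0: output 0 ✓
  G4 stuck-at-1: output 1 ✗
Consistent faults: {G1 stuck-at-0, G3 stuck-at-1, G4 stuck-at-0} — 3 in all.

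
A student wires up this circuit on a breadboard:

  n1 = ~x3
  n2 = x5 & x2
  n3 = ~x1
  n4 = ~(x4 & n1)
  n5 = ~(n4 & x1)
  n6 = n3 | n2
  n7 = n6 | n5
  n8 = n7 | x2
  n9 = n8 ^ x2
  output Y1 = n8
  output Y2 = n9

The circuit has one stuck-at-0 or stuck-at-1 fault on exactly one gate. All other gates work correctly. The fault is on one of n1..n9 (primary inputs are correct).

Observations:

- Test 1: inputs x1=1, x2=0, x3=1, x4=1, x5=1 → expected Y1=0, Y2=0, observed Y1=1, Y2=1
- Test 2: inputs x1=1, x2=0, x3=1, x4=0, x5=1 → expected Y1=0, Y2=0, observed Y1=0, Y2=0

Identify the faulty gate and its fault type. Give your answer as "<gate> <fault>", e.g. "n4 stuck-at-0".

n1 stuck-at-1

Fault-free values for test 1 (x1=1, x2=0, x3=1, x4=1, x5=1): n1=0, n2=0, n3=0, n4=1, n5=0, n6=0, n7=0, n8=0, n9=0, giving Y1=0, Y2=0. Observed Y1=1, Y2=1.
Test 1: faults giving observed Y1=1, Y2=1 are {n1 stuck-at-1, n2 stuck-at-1, n3 stuck-at-1, n4 stuck-at-0, n5 stuck-at-1, n6 stuck-at-1, n7 stuck-at-1, n8 stuck-at-1}.
Test 2 (x1=1, x2=0, x3=1, x4=0, x5=1): fault-free n1=0, n2=0, n3=0, n4=1, n5=0, n6=0, n7=0, n8=0, n9=0 → Y1=0, Y2=0; observed Y1=0, Y2=0. Eliminates n2 stuck-at-1, n3 stuck-at-1, n4 stuck-at-0, n5 stuck-at-1, n6 stuck-at-1, n7 stuck-at-1, n8 stuck-at-1.
Only n1 stuck-at-1 is consistent with every test.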